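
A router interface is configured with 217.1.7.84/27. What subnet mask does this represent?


/27 means 27 network bits, 5 host bits
Binary: 11111111111111111111111111100000
Mask: 255.255.255.224


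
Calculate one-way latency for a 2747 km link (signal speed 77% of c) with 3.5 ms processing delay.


Speed = 0.77 * 3e5 km/s = 231000 km/s
Propagation delay = 2747 / 231000 = 0.0119 s = 11.8918 ms
Processing delay = 3.5 ms
Total one-way latency = 15.3918 ms


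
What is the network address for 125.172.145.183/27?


IP:   01111101.10101100.10010001.10110111
Mask: 11111111.11111111.11111111.11100000
AND operation:
Net:  01111101.10101100.10010001.10100000
Network: 125.172.145.160/27


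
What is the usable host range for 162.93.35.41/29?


Network: 162.93.35.40
Broadcast: 162.93.35.47
First usable = network + 1
Last usable = broadcast - 1
Range: 162.93.35.41 to 162.93.35.46


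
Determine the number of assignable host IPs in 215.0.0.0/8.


Host bits = 32 - 8 = 24
Total addresses = 2^24 = 16777216
Usable = total - 2 (network and broadcast)
Usable hosts: 16777214


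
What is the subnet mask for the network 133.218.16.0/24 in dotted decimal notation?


/24 means 24 network bits, 8 host bits
Binary: 11111111111111111111111100000000
Mask: 255.255.255.0


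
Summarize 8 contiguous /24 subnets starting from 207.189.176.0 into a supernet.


Original prefix: /24
Number of subnets: 8 = 2^3
New prefix = 24 - 3 = 21
Supernet: 207.189.176.0/21


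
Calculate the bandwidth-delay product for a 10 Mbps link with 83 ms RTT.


BDP = bandwidth * RTT
= 10 Mbps * 83 ms
= 10 * 1e6 * 83 / 1000 bits
= 830000 bits
= 103750 bytes
= 101.3184 KB
BDP = 830000 bits (103750 bytes)


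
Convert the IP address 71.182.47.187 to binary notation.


71 = 01000111
182 = 10110110
47 = 00101111
187 = 10111011
Binary: 01000111.10110110.00101111.10111011


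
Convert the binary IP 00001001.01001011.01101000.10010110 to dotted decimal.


00001001 = 9
01001011 = 75
01101000 = 104
10010110 = 150
IP: 9.75.104.150


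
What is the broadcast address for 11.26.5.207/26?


Network: 11.26.5.192/26
Host bits = 6
Set all host bits to 1:
Broadcast: 11.26.5.255


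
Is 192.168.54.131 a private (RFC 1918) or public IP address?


RFC 1918 private ranges:
  10.0.0.0/8 (10.0.0.0 - 10.255.255.255)
  172.16.0.0/12 (172.16.0.0 - 172.31.255.255)
  192.168.0.0/16 (192.168.0.0 - 192.168.255.255)
Private (in 192.168.0.0/16)


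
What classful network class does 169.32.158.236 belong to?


First octet: 169
Binary: 10101001
10xxxxxx -> Class B (128-191)
Class B, default mask 255.255.0.0 (/16)


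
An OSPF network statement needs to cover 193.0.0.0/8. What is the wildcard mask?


Subnet mask: 255.0.0.0
Wildcard = 255.255.255.255 - subnet mask
255 - 255 = 0
255 - 0 = 255
255 - 0 = 255
255 - 0 = 255
Wildcard: 0.255.255.255


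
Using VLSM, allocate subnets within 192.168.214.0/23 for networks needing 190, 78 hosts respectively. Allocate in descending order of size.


190 hosts -> /24 (254 usable): 192.168.214.0/24
78 hosts -> /25 (126 usable): 192.168.215.0/25
Allocation: 192.168.214.0/24 (190 hosts, 254 usable); 192.168.215.0/25 (78 hosts, 126 usable)


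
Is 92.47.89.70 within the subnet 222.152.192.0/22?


Subnet network: 222.152.192.0
Test IP AND mask: 92.47.88.0
No, 92.47.89.70 is not in 222.152.192.0/22


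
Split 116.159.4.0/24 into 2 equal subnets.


New prefix = 24 + 1 = 25
Each subnet has 128 addresses
  116.159.4.0/25
  116.159.4.128/25
Subnets: 116.159.4.0/25, 116.159.4.128/25


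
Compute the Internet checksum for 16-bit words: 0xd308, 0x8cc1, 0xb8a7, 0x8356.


Sum all words (with carry folding):
+ 0xd308 = 0xd308
+ 0x8cc1 = 0x5fca
+ 0xb8a7 = 0x1872
+ 0x8356 = 0x9bc8
One's complement: ~0x9bc8
Checksum = 0x6437


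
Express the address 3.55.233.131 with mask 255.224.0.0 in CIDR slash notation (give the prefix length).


Binary: 11111111.11100000.00000000.00000000
Count leading 1s
Prefix: /11


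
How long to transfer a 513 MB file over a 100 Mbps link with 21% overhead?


Effective throughput = 100 * (1 - 21/100) = 79 Mbps
File size in Mb = 513 * 8 = 4104 Mb
Time = 4104 / 79
Time = 51.9494 seconds


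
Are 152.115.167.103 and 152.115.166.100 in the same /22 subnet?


Mask: 255.255.252.0
152.115.167.103 AND mask = 152.115.164.0
152.115.166.100 AND mask = 152.115.164.0
Yes, same subnet (152.115.164.0)


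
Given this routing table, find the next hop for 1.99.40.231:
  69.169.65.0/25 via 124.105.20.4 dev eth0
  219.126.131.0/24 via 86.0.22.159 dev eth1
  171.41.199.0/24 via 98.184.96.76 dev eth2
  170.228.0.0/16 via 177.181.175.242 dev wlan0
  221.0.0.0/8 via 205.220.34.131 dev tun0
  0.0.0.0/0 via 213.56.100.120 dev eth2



Longest prefix match for 1.99.40.231:
  /25 69.169.65.0: no
  /24 219.126.131.0: no
  /24 171.41.199.0: no
  /16 170.228.0.0: no
  /8 221.0.0.0: no
  /0 0.0.0.0: MATCH
Selected: next-hop 213.56.100.120 via eth2 (matched /0)


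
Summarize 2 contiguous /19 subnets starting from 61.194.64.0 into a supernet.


Original prefix: /19
Number of subnets: 2 = 2^1
New prefix = 19 - 1 = 18
Supernet: 61.194.64.0/18


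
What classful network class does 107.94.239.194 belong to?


First octet: 107
Binary: 01101011
0xxxxxxx -> Class A (1-126)
Class A, default mask 255.0.0.0 (/8)


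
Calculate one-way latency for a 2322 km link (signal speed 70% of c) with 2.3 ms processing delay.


Speed = 0.7 * 3e5 km/s = 210000 km/s
Propagation delay = 2322 / 210000 = 0.0111 s = 11.0571 ms
Processing delay = 2.3 ms
Total one-way latency = 13.3571 ms


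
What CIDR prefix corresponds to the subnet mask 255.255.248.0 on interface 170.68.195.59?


Binary: 11111111.11111111.11111000.00000000
Count leading 1s
Prefix: /21


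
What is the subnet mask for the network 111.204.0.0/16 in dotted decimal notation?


/16 means 16 network bits, 16 host bits
Binary: 11111111111111110000000000000000
Mask: 255.255.0.0


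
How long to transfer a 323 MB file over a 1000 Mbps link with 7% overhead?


Effective throughput = 1000 * (1 - 7/100) = 930.0 Mbps
File size in Mb = 323 * 8 = 2584 Mb
Time = 2584 / 930.0
Time = 2.7785 seconds


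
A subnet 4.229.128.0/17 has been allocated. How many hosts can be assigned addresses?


Host bits = 32 - 17 = 15
Total addresses = 2^15 = 32768
Usable = total - 2 (network and broadcast)
Usable hosts: 32766


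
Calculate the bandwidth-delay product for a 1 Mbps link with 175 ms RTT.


BDP = bandwidth * RTT
= 1 Mbps * 175 ms
= 1 * 1e6 * 175 / 1000 bits
= 175000 bits
= 21875 bytes
= 21.3623 KB
BDP = 175000 bits (21875 bytes)


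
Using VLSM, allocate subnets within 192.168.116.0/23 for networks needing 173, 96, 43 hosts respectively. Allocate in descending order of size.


173 hosts -> /24 (254 usable): 192.168.116.0/24
96 hosts -> /25 (126 usable): 192.168.117.0/25
43 hosts -> /26 (62 usable): 192.168.117.128/26
Allocation: 192.168.116.0/24 (173 hosts, 254 usable); 192.168.117.0/25 (96 hosts, 126 usable); 192.168.117.128/26 (43 hosts, 62 usable)


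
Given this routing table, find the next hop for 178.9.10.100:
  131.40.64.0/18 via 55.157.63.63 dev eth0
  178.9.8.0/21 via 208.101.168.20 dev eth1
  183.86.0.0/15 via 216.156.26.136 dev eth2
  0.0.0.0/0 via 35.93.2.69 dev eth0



Longest prefix match for 178.9.10.100:
  /18 131.40.64.0: no
  /21 178.9.8.0: MATCH
  /15 183.86.0.0: no
  /0 0.0.0.0: MATCH
Selected: next-hop 208.101.168.20 via eth1 (matched /21)


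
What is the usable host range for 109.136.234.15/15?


Network: 109.136.0.0
Broadcast: 109.137.255.255
First usable = network + 1
Last usable = broadcast - 1
Range: 109.136.0.1 to 109.137.255.254


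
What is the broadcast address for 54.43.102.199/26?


Network: 54.43.102.192/26
Host bits = 6
Set all host bits to 1:
Broadcast: 54.43.102.255


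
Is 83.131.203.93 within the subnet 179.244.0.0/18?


Subnet network: 179.244.0.0
Test IP AND mask: 83.131.192.0
No, 83.131.203.93 is not in 179.244.0.0/18


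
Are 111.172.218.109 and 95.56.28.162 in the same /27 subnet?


Mask: 255.255.255.224
111.172.218.109 AND mask = 111.172.218.96
95.56.28.162 AND mask = 95.56.28.160
No, different subnets (111.172.218.96 vs 95.56.28.160)


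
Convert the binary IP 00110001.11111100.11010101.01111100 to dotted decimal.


00110001 = 49
11111100 = 252
11010101 = 213
01111100 = 124
IP: 49.252.213.124


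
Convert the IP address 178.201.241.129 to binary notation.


178 = 10110010
201 = 11001001
241 = 11110001
129 = 10000001
Binary: 10110010.11001001.11110001.10000001


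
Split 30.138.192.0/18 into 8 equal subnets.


New prefix = 18 + 3 = 21
Each subnet has 2048 addresses
  30.138.192.0/21
  30.138.200.0/21
  30.138.208.0/21
  30.138.216.0/21
  30.138.224.0/21
  30.138.232.0/21
  30.138.240.0/21
  30.138.248.0/21
Subnets: 30.138.192.0/21, 30.138.200.0/21, 30.138.208.0/21, 30.138.216.0/21, 30.138.224.0/21, 30.138.232.0/21, 30.138.240.0/21, 30.138.248.0/21


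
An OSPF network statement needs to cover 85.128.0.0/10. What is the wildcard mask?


Subnet mask: 255.192.0.0
Wildcard = 255.255.255.255 - subnet mask
255 - 255 = 0
255 - 192 = 63
255 - 0 = 255
255 - 0 = 255
Wildcard: 0.63.255.255


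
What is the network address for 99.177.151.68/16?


IP:   01100011.10110001.10010111.01000100
Mask: 11111111.11111111.00000000.00000000
AND operation:
Net:  01100011.10110001.00000000.00000000
Network: 99.177.0.0/16


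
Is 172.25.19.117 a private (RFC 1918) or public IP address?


RFC 1918 private ranges:
  10.0.0.0/8 (10.0.0.0 - 10.255.255.255)
  172.16.0.0/12 (172.16.0.0 - 172.31.255.255)
  192.168.0.0/16 (192.168.0.0 - 192.168.255.255)
Private (in 172.16.0.0/12)


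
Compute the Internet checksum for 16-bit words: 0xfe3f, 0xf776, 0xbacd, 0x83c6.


Sum all words (with carry folding):
+ 0xfe3f = 0xfe3f
+ 0xf776 = 0xf5b6
+ 0xbacd = 0xb084
+ 0x83c6 = 0x344b
One's complement: ~0x344b
Checksum = 0xcbb4


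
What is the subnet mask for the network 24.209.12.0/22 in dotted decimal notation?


/22 means 22 network bits, 10 host bits
Binary: 11111111111111111111110000000000
Mask: 255.255.252.0


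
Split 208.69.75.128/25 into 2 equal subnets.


New prefix = 25 + 1 = 26
Each subnet has 64 addresses
  208.69.75.128/26
  208.69.75.192/26
Subnets: 208.69.75.128/26, 208.69.75.192/26


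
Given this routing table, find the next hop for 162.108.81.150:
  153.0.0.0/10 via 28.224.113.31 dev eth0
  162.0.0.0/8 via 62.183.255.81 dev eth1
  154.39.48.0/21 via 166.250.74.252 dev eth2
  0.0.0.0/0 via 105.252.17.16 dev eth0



Longest prefix match for 162.108.81.150:
  /10 153.0.0.0: no
  /8 162.0.0.0: MATCH
  /21 154.39.48.0: no
  /0 0.0.0.0: MATCH
Selected: next-hop 62.183.255.81 via eth1 (matched /8)


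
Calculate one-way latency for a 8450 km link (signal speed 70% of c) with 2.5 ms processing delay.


Speed = 0.7 * 3e5 km/s = 210000 km/s
Propagation delay = 8450 / 210000 = 0.0402 s = 40.2381 ms
Processing delay = 2.5 ms
Total one-way latency = 42.7381 ms


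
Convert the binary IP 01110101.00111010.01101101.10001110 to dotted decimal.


01110101 = 117
00111010 = 58
01101101 = 109
10001110 = 142
IP: 117.58.109.142


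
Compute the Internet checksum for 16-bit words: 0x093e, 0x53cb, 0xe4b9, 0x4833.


Sum all words (with carry folding):
+ 0x093e = 0x093e
+ 0x53cb = 0x5d09
+ 0xe4b9 = 0x41c3
+ 0x4833 = 0x89f6
One's complement: ~0x89f6
Checksum = 0x7609


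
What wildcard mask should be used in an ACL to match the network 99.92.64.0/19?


Subnet mask: 255.255.224.0
Wildcard = 255.255.255.255 - subnet mask
255 - 255 = 0
255 - 255 = 0
255 - 224 = 31
255 - 0 = 255
Wildcard: 0.0.31.255


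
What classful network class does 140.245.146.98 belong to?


First octet: 140
Binary: 10001100
10xxxxxx -> Class B (128-191)
Class B, default mask 255.255.0.0 (/16)


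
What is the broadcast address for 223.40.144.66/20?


Network: 223.40.144.0/20
Host bits = 12
Set all host bits to 1:
Broadcast: 223.40.159.255


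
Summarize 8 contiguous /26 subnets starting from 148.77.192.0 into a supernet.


Original prefix: /26
Number of subnets: 8 = 2^3
New prefix = 26 - 3 = 23
Supernet: 148.77.192.0/23


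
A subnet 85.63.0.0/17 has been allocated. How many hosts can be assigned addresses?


Host bits = 32 - 17 = 15
Total addresses = 2^15 = 32768
Usable = total - 2 (network and broadcast)
Usable hosts: 32766


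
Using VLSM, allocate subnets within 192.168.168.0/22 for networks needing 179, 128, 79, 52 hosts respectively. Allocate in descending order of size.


179 hosts -> /24 (254 usable): 192.168.168.0/24
128 hosts -> /24 (254 usable): 192.168.169.0/24
79 hosts -> /25 (126 usable): 192.168.170.0/25
52 hosts -> /26 (62 usable): 192.168.170.128/26
Allocation: 192.168.168.0/24 (179 hosts, 254 usable); 192.168.169.0/24 (128 hosts, 254 usable); 192.168.170.0/25 (79 hosts, 126 usable); 192.168.170.128/26 (52 hosts, 62 usable)


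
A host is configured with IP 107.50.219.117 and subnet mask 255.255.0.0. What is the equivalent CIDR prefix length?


Binary: 11111111.11111111.00000000.00000000
Count leading 1s
Prefix: /16


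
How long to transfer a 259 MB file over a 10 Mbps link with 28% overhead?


Effective throughput = 10 * (1 - 28/100) = 7.2 Mbps
File size in Mb = 259 * 8 = 2072 Mb
Time = 2072 / 7.2
Time = 287.7778 seconds


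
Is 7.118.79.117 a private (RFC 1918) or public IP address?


RFC 1918 private ranges:
  10.0.0.0/8 (10.0.0.0 - 10.255.255.255)
  172.16.0.0/12 (172.16.0.0 - 172.31.255.255)
  192.168.0.0/16 (192.168.0.0 - 192.168.255.255)
Public (not in any RFC 1918 range)


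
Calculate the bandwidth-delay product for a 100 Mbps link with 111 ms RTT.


BDP = bandwidth * RTT
= 100 Mbps * 111 ms
= 100 * 1e6 * 111 / 1000 bits
= 11100000 bits
= 1387500 bytes
= 1354.9805 KB
BDP = 11100000 bits (1387500 bytes)


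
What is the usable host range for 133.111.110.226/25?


Network: 133.111.110.128
Broadcast: 133.111.110.255
First usable = network + 1
Last usable = broadcast - 1
Range: 133.111.110.129 to 133.111.110.254


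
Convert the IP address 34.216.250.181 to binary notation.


34 = 00100010
216 = 11011000
250 = 11111010
181 = 10110101
Binary: 00100010.11011000.11111010.10110101


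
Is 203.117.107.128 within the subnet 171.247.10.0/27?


Subnet network: 171.247.10.0
Test IP AND mask: 203.117.107.128
No, 203.117.107.128 is not in 171.247.10.0/27


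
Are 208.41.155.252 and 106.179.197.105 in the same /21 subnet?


Mask: 255.255.248.0
208.41.155.252 AND mask = 208.41.152.0
106.179.197.105 AND mask = 106.179.192.0
No, different subnets (208.41.152.0 vs 106.179.192.0)


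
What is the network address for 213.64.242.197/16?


IP:   11010101.01000000.11110010.11000101
Mask: 11111111.11111111.00000000.00000000
AND operation:
Net:  11010101.01000000.00000000.00000000
Network: 213.64.0.0/16


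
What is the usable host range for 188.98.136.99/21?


Network: 188.98.136.0
Broadcast: 188.98.143.255
First usable = network + 1
Last usable = broadcast - 1
Range: 188.98.136.1 to 188.98.143.254


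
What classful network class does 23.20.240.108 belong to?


First octet: 23
Binary: 00010111
0xxxxxxx -> Class A (1-126)
Class A, default mask 255.0.0.0 (/8)


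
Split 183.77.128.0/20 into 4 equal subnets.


New prefix = 20 + 2 = 22
Each subnet has 1024 addresses
  183.77.128.0/22
  183.77.132.0/22
  183.77.136.0/22
  183.77.140.0/22
Subnets: 183.77.128.0/22, 183.77.132.0/22, 183.77.136.0/22, 183.77.140.0/22


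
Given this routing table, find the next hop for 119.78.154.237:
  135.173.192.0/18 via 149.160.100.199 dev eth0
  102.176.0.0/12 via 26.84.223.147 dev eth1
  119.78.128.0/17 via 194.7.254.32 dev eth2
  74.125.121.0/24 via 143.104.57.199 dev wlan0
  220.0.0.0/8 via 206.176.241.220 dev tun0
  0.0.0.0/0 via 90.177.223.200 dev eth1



Longest prefix match for 119.78.154.237:
  /18 135.173.192.0: no
  /12 102.176.0.0: no
  /17 119.78.128.0: MATCH
  /24 74.125.121.0: no
  /8 220.0.0.0: no
  /0 0.0.0.0: MATCH
Selected: next-hop 194.7.254.32 via eth2 (matched /17)


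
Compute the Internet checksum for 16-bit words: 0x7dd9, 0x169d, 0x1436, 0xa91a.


Sum all words (with carry folding):
+ 0x7dd9 = 0x7dd9
+ 0x169d = 0x9476
+ 0x1436 = 0xa8ac
+ 0xa91a = 0x51c7
One's complement: ~0x51c7
Checksum = 0xae38


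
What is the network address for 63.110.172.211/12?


IP:   00111111.01101110.10101100.11010011
Mask: 11111111.11110000.00000000.00000000
AND operation:
Net:  00111111.01100000.00000000.00000000
Network: 63.96.0.0/12


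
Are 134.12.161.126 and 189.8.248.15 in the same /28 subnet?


Mask: 255.255.255.240
134.12.161.126 AND mask = 134.12.161.112
189.8.248.15 AND mask = 189.8.248.0
No, different subnets (134.12.161.112 vs 189.8.248.0)


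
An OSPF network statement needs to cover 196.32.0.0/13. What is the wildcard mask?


Subnet mask: 255.248.0.0
Wildcard = 255.255.255.255 - subnet mask
255 - 255 = 0
255 - 248 = 7
255 - 0 = 255
255 - 0 = 255
Wildcard: 0.7.255.255


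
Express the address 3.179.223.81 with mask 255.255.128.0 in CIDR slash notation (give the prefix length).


Binary: 11111111.11111111.10000000.00000000
Count leading 1s
Prefix: /17


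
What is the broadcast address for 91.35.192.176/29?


Network: 91.35.192.176/29
Host bits = 3
Set all host bits to 1:
Broadcast: 91.35.192.183


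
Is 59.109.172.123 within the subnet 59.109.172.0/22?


Subnet network: 59.109.172.0
Test IP AND mask: 59.109.172.0
Yes, 59.109.172.123 is in 59.109.172.0/22


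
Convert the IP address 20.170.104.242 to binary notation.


20 = 00010100
170 = 10101010
104 = 01101000
242 = 11110010
Binary: 00010100.10101010.01101000.11110010


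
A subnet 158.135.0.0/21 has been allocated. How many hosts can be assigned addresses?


Host bits = 32 - 21 = 11
Total addresses = 2^11 = 2048
Usable = total - 2 (network and broadcast)
Usable hosts: 2046


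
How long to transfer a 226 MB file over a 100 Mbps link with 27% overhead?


Effective throughput = 100 * (1 - 27/100) = 73 Mbps
File size in Mb = 226 * 8 = 1808 Mb
Time = 1808 / 73
Time = 24.7671 seconds


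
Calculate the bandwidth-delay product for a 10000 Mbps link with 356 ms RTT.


BDP = bandwidth * RTT
= 10000 Mbps * 356 ms
= 10000 * 1e6 * 356 / 1000 bits
= 3560000000 bits
= 445000000 bytes
= 434570.3125 KB
BDP = 3560000000 bits (445000000 bytes)


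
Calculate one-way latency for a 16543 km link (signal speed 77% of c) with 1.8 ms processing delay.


Speed = 0.77 * 3e5 km/s = 231000 km/s
Propagation delay = 16543 / 231000 = 0.0716 s = 71.6147 ms
Processing delay = 1.8 ms
Total one-way latency = 73.4147 ms


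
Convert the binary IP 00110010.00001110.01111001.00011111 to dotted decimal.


00110010 = 50
00001110 = 14
01111001 = 121
00011111 = 31
IP: 50.14.121.31


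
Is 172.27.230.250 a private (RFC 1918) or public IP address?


RFC 1918 private ranges:
  10.0.0.0/8 (10.0.0.0 - 10.255.255.255)
  172.16.0.0/12 (172.16.0.0 - 172.31.255.255)
  192.168.0.0/16 (192.168.0.0 - 192.168.255.255)
Private (in 172.16.0.0/12)


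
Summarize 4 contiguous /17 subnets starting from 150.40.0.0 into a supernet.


Original prefix: /17
Number of subnets: 4 = 2^2
New prefix = 17 - 2 = 15
Supernet: 150.40.0.0/15


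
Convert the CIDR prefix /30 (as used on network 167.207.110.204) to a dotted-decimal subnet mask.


/30 means 30 network bits, 2 host bits
Binary: 11111111111111111111111111111100
Mask: 255.255.255.252


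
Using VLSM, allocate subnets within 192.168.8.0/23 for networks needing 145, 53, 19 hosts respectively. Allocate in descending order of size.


145 hosts -> /24 (254 usable): 192.168.8.0/24
53 hosts -> /26 (62 usable): 192.168.9.0/26
19 hosts -> /27 (30 usable): 192.168.9.64/27
Allocation: 192.168.8.0/24 (145 hosts, 254 usable); 192.168.9.0/26 (53 hosts, 62 usable); 192.168.9.64/27 (19 hosts, 30 usable)


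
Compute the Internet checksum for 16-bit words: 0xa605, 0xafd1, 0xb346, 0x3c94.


Sum all words (with carry folding):
+ 0xa605 = 0xa605
+ 0xafd1 = 0x55d7
+ 0xb346 = 0x091e
+ 0x3c94 = 0x45b2
One's complement: ~0x45b2
Checksum = 0xba4d


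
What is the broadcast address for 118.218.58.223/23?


Network: 118.218.58.0/23
Host bits = 9
Set all host bits to 1:
Broadcast: 118.218.59.255


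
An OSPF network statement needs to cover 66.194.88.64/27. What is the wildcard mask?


Subnet mask: 255.255.255.224
Wildcard = 255.255.255.255 - subnet mask
255 - 255 = 0
255 - 255 = 0
255 - 255 = 0
255 - 224 = 31
Wildcard: 0.0.0.31


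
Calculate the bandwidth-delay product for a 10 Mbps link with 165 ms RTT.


BDP = bandwidth * RTT
= 10 Mbps * 165 ms
= 10 * 1e6 * 165 / 1000 bits
= 1650000 bits
= 206250 bytes
= 201.416 KB
BDP = 1650000 bits (206250 bytes)


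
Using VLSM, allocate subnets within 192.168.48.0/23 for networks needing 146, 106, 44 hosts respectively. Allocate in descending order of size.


146 hosts -> /24 (254 usable): 192.168.48.0/24
106 hosts -> /25 (126 usable): 192.168.49.0/25
44 hosts -> /26 (62 usable): 192.168.49.128/26
Allocation: 192.168.48.0/24 (146 hosts, 254 usable); 192.168.49.0/25 (106 hosts, 126 usable); 192.168.49.128/26 (44 hosts, 62 usable)


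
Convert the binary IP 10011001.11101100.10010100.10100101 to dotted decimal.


10011001 = 153
11101100 = 236
10010100 = 148
10100101 = 165
IP: 153.236.148.165


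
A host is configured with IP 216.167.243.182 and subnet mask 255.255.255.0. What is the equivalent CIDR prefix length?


Binary: 11111111.11111111.11111111.00000000
Count leading 1s
Prefix: /24


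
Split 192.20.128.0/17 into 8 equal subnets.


New prefix = 17 + 3 = 20
Each subnet has 4096 addresses
  192.20.128.0/20
  192.20.144.0/20
  192.20.160.0/20
  192.20.176.0/20
  192.20.192.0/20
  192.20.208.0/20
  192.20.224.0/20
  192.20.240.0/20
Subnets: 192.20.128.0/20, 192.20.144.0/20, 192.20.160.0/20, 192.20.176.0/20, 192.20.192.0/20, 192.20.208.0/20, 192.20.224.0/20, 192.20.240.0/20


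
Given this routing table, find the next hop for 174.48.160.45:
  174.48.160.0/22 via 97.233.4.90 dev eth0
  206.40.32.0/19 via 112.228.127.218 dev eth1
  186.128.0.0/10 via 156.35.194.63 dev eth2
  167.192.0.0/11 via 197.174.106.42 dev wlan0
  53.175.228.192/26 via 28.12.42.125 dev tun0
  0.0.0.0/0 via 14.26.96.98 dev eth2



Longest prefix match for 174.48.160.45:
  /22 174.48.160.0: MATCH
  /19 206.40.32.0: no
  /10 186.128.0.0: no
  /11 167.192.0.0: no
  /26 53.175.228.192: no
  /0 0.0.0.0: MATCH
Selected: next-hop 97.233.4.90 via eth0 (matched /22)


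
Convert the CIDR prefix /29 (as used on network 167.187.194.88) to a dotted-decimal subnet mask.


/29 means 29 network bits, 3 host bits
Binary: 11111111111111111111111111111000
Mask: 255.255.255.248


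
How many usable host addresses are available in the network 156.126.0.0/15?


Host bits = 32 - 15 = 17
Total addresses = 2^17 = 131072
Usable = total - 2 (network and broadcast)
Usable hosts: 131070


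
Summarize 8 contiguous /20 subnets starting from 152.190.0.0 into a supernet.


Original prefix: /20
Number of subnets: 8 = 2^3
New prefix = 20 - 3 = 17
Supernet: 152.190.0.0/17


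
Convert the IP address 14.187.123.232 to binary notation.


14 = 00001110
187 = 10111011
123 = 01111011
232 = 11101000
Binary: 00001110.10111011.01111011.11101000


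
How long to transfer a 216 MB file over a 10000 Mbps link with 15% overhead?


Effective throughput = 10000 * (1 - 15/100) = 8500 Mbps
File size in Mb = 216 * 8 = 1728 Mb
Time = 1728 / 8500
Time = 0.2033 seconds


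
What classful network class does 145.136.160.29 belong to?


First octet: 145
Binary: 10010001
10xxxxxx -> Class B (128-191)
Class B, default mask 255.255.0.0 (/16)


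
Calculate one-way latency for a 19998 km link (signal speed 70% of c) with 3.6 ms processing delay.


Speed = 0.7 * 3e5 km/s = 210000 km/s
Propagation delay = 19998 / 210000 = 0.0952 s = 95.2286 ms
Processing delay = 3.6 ms
Total one-way latency = 98.8286 ms


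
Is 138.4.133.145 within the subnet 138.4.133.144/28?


Subnet network: 138.4.133.144
Test IP AND mask: 138.4.133.144
Yes, 138.4.133.145 is in 138.4.133.144/28


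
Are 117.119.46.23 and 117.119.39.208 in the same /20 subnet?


Mask: 255.255.240.0
117.119.46.23 AND mask = 117.119.32.0
117.119.39.208 AND mask = 117.119.32.0
Yes, same subnet (117.119.32.0)


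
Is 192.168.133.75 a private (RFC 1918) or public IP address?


RFC 1918 private ranges:
  10.0.0.0/8 (10.0.0.0 - 10.255.255.255)
  172.16.0.0/12 (172.16.0.0 - 172.31.255.255)
  192.168.0.0/16 (192.168.0.0 - 192.168.255.255)
Private (in 192.168.0.0/16)


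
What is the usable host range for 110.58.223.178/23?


Network: 110.58.222.0
Broadcast: 110.58.223.255
First usable = network + 1
Last usable = broadcast - 1
Range: 110.58.222.1 to 110.58.223.254


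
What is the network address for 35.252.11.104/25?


IP:   00100011.11111100.00001011.01101000
Mask: 11111111.11111111.11111111.10000000
AND operation:
Net:  00100011.11111100.00001011.00000000
Network: 35.252.11.0/25


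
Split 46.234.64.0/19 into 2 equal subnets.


New prefix = 19 + 1 = 20
Each subnet has 4096 addresses
  46.234.64.0/20
  46.234.80.0/20
Subnets: 46.234.64.0/20, 46.234.80.0/20


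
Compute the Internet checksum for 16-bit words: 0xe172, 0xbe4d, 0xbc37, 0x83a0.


Sum all words (with carry folding):
+ 0xe172 = 0xe172
+ 0xbe4d = 0x9fc0
+ 0xbc37 = 0x5bf8
+ 0x83a0 = 0xdf98
One's complement: ~0xdf98
Checksum = 0x2067


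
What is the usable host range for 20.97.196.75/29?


Network: 20.97.196.72
Broadcast: 20.97.196.79
First usable = network + 1
Last usable = broadcast - 1
Range: 20.97.196.73 to 20.97.196.78


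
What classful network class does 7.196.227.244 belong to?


First octet: 7
Binary: 00000111
0xxxxxxx -> Class A (1-126)
Class A, default mask 255.0.0.0 (/8)


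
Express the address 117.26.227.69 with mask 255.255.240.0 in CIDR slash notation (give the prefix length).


Binary: 11111111.11111111.11110000.00000000
Count leading 1s
Prefix: /20


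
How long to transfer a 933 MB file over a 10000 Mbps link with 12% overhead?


Effective throughput = 10000 * (1 - 12/100) = 8800 Mbps
File size in Mb = 933 * 8 = 7464 Mb
Time = 7464 / 8800
Time = 0.8482 seconds


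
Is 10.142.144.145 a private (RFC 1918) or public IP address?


RFC 1918 private ranges:
  10.0.0.0/8 (10.0.0.0 - 10.255.255.255)
  172.16.0.0/12 (172.16.0.0 - 172.31.255.255)
  192.168.0.0/16 (192.168.0.0 - 192.168.255.255)
Private (in 10.0.0.0/8)


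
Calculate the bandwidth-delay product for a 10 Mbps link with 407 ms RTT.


BDP = bandwidth * RTT
= 10 Mbps * 407 ms
= 10 * 1e6 * 407 / 1000 bits
= 4070000 bits
= 508750 bytes
= 496.8262 KB
BDP = 4070000 bits (508750 bytes)


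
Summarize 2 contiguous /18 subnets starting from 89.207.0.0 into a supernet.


Original prefix: /18
Number of subnets: 2 = 2^1
New prefix = 18 - 1 = 17
Supernet: 89.207.0.0/17


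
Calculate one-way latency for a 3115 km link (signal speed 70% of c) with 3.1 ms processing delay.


Speed = 0.7 * 3e5 km/s = 210000 km/s
Propagation delay = 3115 / 210000 = 0.0148 s = 14.8333 ms
Processing delay = 3.1 ms
Total one-way latency = 17.9333 ms


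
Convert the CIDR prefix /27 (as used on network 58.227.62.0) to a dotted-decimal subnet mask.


/27 means 27 network bits, 5 host bits
Binary: 11111111111111111111111111100000
Mask: 255.255.255.224


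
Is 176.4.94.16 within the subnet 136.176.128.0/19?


Subnet network: 136.176.128.0
Test IP AND mask: 176.4.64.0
No, 176.4.94.16 is not in 136.176.128.0/19


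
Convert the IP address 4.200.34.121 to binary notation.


4 = 00000100
200 = 11001000
34 = 00100010
121 = 01111001
Binary: 00000100.11001000.00100010.01111001


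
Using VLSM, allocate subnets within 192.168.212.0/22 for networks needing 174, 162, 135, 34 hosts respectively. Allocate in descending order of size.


174 hosts -> /24 (254 usable): 192.168.212.0/24
162 hosts -> /24 (254 usable): 192.168.213.0/24
135 hosts -> /24 (254 usable): 192.168.214.0/24
34 hosts -> /26 (62 usable): 192.168.215.0/26
Allocation: 192.168.212.0/24 (174 hosts, 254 usable); 192.168.213.0/24 (162 hosts, 254 usable); 192.168.214.0/24 (135 hosts, 254 usable); 192.168.215.0/26 (34 hosts, 62 usable)


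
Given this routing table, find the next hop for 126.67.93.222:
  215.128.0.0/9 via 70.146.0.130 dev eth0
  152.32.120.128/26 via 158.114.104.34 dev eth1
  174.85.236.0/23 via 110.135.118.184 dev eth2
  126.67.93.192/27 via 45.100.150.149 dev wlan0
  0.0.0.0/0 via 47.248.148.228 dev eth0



Longest prefix match for 126.67.93.222:
  /9 215.128.0.0: no
  /26 152.32.120.128: no
  /23 174.85.236.0: no
  /27 126.67.93.192: MATCH
  /0 0.0.0.0: MATCH
Selected: next-hop 45.100.150.149 via wlan0 (matched /27)


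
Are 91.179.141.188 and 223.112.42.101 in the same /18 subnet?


Mask: 255.255.192.0
91.179.141.188 AND mask = 91.179.128.0
223.112.42.101 AND mask = 223.112.0.0
No, different subnets (91.179.128.0 vs 223.112.0.0)


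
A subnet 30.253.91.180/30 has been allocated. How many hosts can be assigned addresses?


Host bits = 32 - 30 = 2
Total addresses = 2^2 = 4
Usable = total - 2 (network and broadcast)
Usable hosts: 2


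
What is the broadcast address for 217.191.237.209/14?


Network: 217.188.0.0/14
Host bits = 18
Set all host bits to 1:
Broadcast: 217.191.255.255


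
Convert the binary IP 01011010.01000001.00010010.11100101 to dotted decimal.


01011010 = 90
01000001 = 65
00010010 = 18
11100101 = 229
IP: 90.65.18.229


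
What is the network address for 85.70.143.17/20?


IP:   01010101.01000110.10001111.00010001
Mask: 11111111.11111111.11110000.00000000
AND operation:
Net:  01010101.01000110.10000000.00000000
Network: 85.70.128.0/20


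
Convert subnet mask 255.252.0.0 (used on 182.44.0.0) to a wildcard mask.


Subnet mask: 255.252.0.0
Wildcard = 255.255.255.255 - subnet mask
255 - 255 = 0
255 - 252 = 3
255 - 0 = 255
255 - 0 = 255
Wildcard: 0.3.255.255


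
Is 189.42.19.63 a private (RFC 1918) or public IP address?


RFC 1918 private ranges:
  10.0.0.0/8 (10.0.0.0 - 10.255.255.255)
  172.16.0.0/12 (172.16.0.0 - 172.31.255.255)
  192.168.0.0/16 (192.168.0.0 - 192.168.255.255)
Public (not in any RFC 1918 range)


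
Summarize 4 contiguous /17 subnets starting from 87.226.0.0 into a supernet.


Original prefix: /17
Number of subnets: 4 = 2^2
New prefix = 17 - 2 = 15
Supernet: 87.226.0.0/15


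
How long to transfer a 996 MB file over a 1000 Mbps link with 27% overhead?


Effective throughput = 1000 * (1 - 27/100) = 730 Mbps
File size in Mb = 996 * 8 = 7968 Mb
Time = 7968 / 730
Time = 10.9151 seconds


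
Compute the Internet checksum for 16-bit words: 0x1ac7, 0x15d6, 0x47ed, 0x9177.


Sum all words (with carry folding):
+ 0x1ac7 = 0x1ac7
+ 0x15d6 = 0x309d
+ 0x47ed = 0x788a
+ 0x9177 = 0x0a02
One's complement: ~0x0a02
Checksum = 0xf5fd


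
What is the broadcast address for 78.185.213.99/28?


Network: 78.185.213.96/28
Host bits = 4
Set all host bits to 1:
Broadcast: 78.185.213.111


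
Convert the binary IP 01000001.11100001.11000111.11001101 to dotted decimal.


01000001 = 65
11100001 = 225
11000111 = 199
11001101 = 205
IP: 65.225.199.205


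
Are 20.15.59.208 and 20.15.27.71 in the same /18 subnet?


Mask: 255.255.192.0
20.15.59.208 AND mask = 20.15.0.0
20.15.27.71 AND mask = 20.15.0.0
Yes, same subnet (20.15.0.0)


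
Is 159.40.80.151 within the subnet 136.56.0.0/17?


Subnet network: 136.56.0.0
Test IP AND mask: 159.40.0.0
No, 159.40.80.151 is not in 136.56.0.0/17


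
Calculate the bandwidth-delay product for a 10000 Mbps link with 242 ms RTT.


BDP = bandwidth * RTT
= 10000 Mbps * 242 ms
= 10000 * 1e6 * 242 / 1000 bits
= 2420000000 bits
= 302500000 bytes
= 295410.1562 KB
BDP = 2420000000 bits (302500000 bytes)


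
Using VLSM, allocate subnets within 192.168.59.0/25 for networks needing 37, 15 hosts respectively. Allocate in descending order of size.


37 hosts -> /26 (62 usable): 192.168.59.0/26
15 hosts -> /27 (30 usable): 192.168.59.64/27
Allocation: 192.168.59.0/26 (37 hosts, 62 usable); 192.168.59.64/27 (15 hosts, 30 usable)


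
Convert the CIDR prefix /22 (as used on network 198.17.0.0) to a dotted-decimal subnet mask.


/22 means 22 network bits, 10 host bits
Binary: 11111111111111111111110000000000
Mask: 255.255.252.0


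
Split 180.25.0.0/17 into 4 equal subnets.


New prefix = 17 + 2 = 19
Each subnet has 8192 addresses
  180.25.0.0/19
  180.25.32.0/19
  180.25.64.0/19
  180.25.96.0/19
Subnets: 180.25.0.0/19, 180.25.32.0/19, 180.25.64.0/19, 180.25.96.0/19


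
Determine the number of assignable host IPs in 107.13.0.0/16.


Host bits = 32 - 16 = 16
Total addresses = 2^16 = 65536
Usable = total - 2 (network and broadcast)
Usable hosts: 65534


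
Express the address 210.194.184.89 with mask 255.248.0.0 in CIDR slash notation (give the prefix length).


Binary: 11111111.11111000.00000000.00000000
Count leading 1s
Prefix: /13


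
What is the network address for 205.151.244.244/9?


IP:   11001101.10010111.11110100.11110100
Mask: 11111111.10000000.00000000.00000000
AND operation:
Net:  11001101.10000000.00000000.00000000
Network: 205.128.0.0/9


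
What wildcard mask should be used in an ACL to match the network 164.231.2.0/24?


Subnet mask: 255.255.255.0
Wildcard = 255.255.255.255 - subnet mask
255 - 255 = 0
255 - 255 = 0
255 - 255 = 0
255 - 0 = 255
Wildcard: 0.0.0.255


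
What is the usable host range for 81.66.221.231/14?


Network: 81.64.0.0
Broadcast: 81.67.255.255
First usable = network + 1
Last usable = broadcast - 1
Range: 81.64.0.1 to 81.67.255.254


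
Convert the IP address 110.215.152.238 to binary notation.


110 = 01101110
215 = 11010111
152 = 10011000
238 = 11101110
Binary: 01101110.11010111.10011000.11101110


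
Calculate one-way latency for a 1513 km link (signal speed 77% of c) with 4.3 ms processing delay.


Speed = 0.77 * 3e5 km/s = 231000 km/s
Propagation delay = 1513 / 231000 = 0.0065 s = 6.5498 ms
Processing delay = 4.3 ms
Total one-way latency = 10.8498 ms


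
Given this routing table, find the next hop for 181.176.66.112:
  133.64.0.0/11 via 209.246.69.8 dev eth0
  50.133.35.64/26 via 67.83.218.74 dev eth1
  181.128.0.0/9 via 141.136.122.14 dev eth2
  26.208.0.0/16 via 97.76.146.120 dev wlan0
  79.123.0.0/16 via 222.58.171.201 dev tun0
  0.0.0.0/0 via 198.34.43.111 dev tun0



Longest prefix match for 181.176.66.112:
  /11 133.64.0.0: no
  /26 50.133.35.64: no
  /9 181.128.0.0: MATCH
  /16 26.208.0.0: no
  /16 79.123.0.0: no
  /0 0.0.0.0: MATCH
Selected: next-hop 141.136.122.14 via eth2 (matched /9)


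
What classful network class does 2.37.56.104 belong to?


First octet: 2
Binary: 00000010
0xxxxxxx -> Class A (1-126)
Class A, default mask 255.0.0.0 (/8)


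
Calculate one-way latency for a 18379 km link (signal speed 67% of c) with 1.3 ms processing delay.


Speed = 0.67 * 3e5 km/s = 201000 km/s
Propagation delay = 18379 / 201000 = 0.0914 s = 91.4378 ms
Processing delay = 1.3 ms
Total one-way latency = 92.7378 ms


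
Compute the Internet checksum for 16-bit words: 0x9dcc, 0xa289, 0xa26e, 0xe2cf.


Sum all words (with carry folding):
+ 0x9dcc = 0x9dcc
+ 0xa289 = 0x4056
+ 0xa26e = 0xe2c4
+ 0xe2cf = 0xc594
One's complement: ~0xc594
Checksum = 0x3a6b


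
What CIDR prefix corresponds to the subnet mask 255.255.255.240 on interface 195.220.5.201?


Binary: 11111111.11111111.11111111.11110000
Count leading 1s
Prefix: /28


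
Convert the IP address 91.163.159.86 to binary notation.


91 = 01011011
163 = 10100011
159 = 10011111
86 = 01010110
Binary: 01011011.10100011.10011111.01010110


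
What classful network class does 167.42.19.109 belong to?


First octet: 167
Binary: 10100111
10xxxxxx -> Class B (128-191)
Class B, default mask 255.255.0.0 (/16)


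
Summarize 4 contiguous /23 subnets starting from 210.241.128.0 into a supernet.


Original prefix: /23
Number of subnets: 4 = 2^2
New prefix = 23 - 2 = 21
Supernet: 210.241.128.0/21


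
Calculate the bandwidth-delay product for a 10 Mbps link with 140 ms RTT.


BDP = bandwidth * RTT
= 10 Mbps * 140 ms
= 10 * 1e6 * 140 / 1000 bits
= 1400000 bits
= 175000 bytes
= 170.8984 KB
BDP = 1400000 bits (175000 bytes)


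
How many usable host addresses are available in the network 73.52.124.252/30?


Host bits = 32 - 30 = 2
Total addresses = 2^2 = 4
Usable = total - 2 (network and broadcast)
Usable hosts: 2


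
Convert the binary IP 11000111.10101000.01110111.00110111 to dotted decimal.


11000111 = 199
10101000 = 168
01110111 = 119
00110111 = 55
IP: 199.168.119.55


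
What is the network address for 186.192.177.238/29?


IP:   10111010.11000000.10110001.11101110
Mask: 11111111.11111111.11111111.11111000
AND operation:
Net:  10111010.11000000.10110001.11101000
Network: 186.192.177.232/29


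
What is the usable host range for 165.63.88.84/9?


Network: 165.0.0.0
Broadcast: 165.127.255.255
First usable = network + 1
Last usable = broadcast - 1
Range: 165.0.0.1 to 165.127.255.254


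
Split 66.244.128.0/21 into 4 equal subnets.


New prefix = 21 + 2 = 23
Each subnet has 512 addresses
  66.244.128.0/23
  66.244.130.0/23
  66.244.132.0/23
  66.244.134.0/23
Subnets: 66.244.128.0/23, 66.244.130.0/23, 66.244.132.0/23, 66.244.134.0/23


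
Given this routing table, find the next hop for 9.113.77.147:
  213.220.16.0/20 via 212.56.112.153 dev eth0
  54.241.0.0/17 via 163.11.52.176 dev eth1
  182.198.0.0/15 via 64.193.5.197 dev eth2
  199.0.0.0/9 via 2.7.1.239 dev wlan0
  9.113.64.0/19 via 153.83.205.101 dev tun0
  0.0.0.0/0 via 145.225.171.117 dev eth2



Longest prefix match for 9.113.77.147:
  /20 213.220.16.0: no
  /17 54.241.0.0: no
  /15 182.198.0.0: no
  /9 199.0.0.0: no
  /19 9.113.64.0: MATCH
  /0 0.0.0.0: MATCH
Selected: next-hop 153.83.205.101 via tun0 (matched /19)


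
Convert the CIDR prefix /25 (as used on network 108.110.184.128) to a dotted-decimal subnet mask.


/25 means 25 network bits, 7 host bits
Binary: 11111111111111111111111110000000
Mask: 255.255.255.128


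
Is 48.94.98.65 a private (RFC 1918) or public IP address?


RFC 1918 private ranges:
  10.0.0.0/8 (10.0.0.0 - 10.255.255.255)
  172.16.0.0/12 (172.16.0.0 - 172.31.255.255)
  192.168.0.0/16 (192.168.0.0 - 192.168.255.255)
Public (not in any RFC 1918 range)


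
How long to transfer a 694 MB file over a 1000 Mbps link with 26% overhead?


Effective throughput = 1000 * (1 - 26/100) = 740 Mbps
File size in Mb = 694 * 8 = 5552 Mb
Time = 5552 / 740
Time = 7.5027 seconds


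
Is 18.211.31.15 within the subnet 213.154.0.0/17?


Subnet network: 213.154.0.0
Test IP AND mask: 18.211.0.0
No, 18.211.31.15 is not in 213.154.0.0/17


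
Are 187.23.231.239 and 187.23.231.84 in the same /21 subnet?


Mask: 255.255.248.0
187.23.231.239 AND mask = 187.23.224.0
187.23.231.84 AND mask = 187.23.224.0
Yes, same subnet (187.23.224.0)


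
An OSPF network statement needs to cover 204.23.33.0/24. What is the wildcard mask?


Subnet mask: 255.255.255.0
Wildcard = 255.255.255.255 - subnet mask
255 - 255 = 0
255 - 255 = 0
255 - 255 = 0
255 - 0 = 255
Wildcard: 0.0.0.255


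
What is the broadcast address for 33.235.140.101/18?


Network: 33.235.128.0/18
Host bits = 14
Set all host bits to 1:
Broadcast: 33.235.191.255


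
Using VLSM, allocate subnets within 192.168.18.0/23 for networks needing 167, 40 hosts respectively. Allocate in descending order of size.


167 hosts -> /24 (254 usable): 192.168.18.0/24
40 hosts -> /26 (62 usable): 192.168.19.0/26
Allocation: 192.168.18.0/24 (167 hosts, 254 usable); 192.168.19.0/26 (40 hosts, 62 usable)
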